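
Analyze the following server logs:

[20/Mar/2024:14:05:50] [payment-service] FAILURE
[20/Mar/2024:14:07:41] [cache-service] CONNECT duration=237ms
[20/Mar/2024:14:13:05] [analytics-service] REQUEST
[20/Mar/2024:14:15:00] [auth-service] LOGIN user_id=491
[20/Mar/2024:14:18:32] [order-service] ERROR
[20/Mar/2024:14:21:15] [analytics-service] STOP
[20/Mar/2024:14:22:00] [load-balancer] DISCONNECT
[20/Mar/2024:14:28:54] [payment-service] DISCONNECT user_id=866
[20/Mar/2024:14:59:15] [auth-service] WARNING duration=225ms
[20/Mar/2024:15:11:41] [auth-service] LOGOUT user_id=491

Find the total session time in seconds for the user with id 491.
3401

To calculate session duration:

1. Find LOGIN event for user_id=491: 20/Mar/2024:14:15:00
2. Find LOGOUT event for user_id=491: 20/Mar/2024:15:11:41
3. Session duration: 20/Mar/2024:15:11:41 - 20/Mar/2024:14:15:00 = 3401 seconds (56 minutes)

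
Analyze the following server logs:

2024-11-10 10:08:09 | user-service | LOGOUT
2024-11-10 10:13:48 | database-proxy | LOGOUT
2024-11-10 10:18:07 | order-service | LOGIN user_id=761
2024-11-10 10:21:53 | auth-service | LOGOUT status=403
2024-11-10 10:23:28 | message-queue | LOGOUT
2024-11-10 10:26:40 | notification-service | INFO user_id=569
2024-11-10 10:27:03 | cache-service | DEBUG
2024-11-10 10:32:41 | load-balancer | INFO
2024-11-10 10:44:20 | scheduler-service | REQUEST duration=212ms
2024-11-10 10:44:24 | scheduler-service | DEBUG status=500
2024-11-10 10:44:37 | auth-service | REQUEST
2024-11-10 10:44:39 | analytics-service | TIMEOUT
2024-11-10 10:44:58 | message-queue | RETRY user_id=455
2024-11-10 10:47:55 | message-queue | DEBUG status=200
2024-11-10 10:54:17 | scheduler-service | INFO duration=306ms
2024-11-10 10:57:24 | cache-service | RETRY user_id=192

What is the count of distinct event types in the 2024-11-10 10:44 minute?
4

To count unique event types:

1. Filter events in the minute starting at 2024-11-10 10:44
2. Extract event types from matching entries
3. Count unique types: 4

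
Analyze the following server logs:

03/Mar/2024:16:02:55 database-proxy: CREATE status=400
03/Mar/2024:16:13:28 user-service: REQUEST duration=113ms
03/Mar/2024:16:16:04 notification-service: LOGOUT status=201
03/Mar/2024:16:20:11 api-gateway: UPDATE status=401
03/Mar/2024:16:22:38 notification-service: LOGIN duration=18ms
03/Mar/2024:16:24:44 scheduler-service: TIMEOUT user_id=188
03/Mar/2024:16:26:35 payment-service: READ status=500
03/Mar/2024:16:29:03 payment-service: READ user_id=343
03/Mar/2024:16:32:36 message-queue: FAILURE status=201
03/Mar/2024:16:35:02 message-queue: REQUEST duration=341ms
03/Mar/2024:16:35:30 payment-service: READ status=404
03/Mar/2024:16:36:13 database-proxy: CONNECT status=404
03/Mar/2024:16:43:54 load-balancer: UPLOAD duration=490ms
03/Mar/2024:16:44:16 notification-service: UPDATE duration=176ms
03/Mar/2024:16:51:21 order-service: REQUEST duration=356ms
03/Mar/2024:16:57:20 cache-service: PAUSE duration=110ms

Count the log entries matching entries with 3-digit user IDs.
2

To find matching entries:

1. Pattern to match: entries with 3-digit user IDs
2. Scan each log entry for the pattern
3. Count matches: 2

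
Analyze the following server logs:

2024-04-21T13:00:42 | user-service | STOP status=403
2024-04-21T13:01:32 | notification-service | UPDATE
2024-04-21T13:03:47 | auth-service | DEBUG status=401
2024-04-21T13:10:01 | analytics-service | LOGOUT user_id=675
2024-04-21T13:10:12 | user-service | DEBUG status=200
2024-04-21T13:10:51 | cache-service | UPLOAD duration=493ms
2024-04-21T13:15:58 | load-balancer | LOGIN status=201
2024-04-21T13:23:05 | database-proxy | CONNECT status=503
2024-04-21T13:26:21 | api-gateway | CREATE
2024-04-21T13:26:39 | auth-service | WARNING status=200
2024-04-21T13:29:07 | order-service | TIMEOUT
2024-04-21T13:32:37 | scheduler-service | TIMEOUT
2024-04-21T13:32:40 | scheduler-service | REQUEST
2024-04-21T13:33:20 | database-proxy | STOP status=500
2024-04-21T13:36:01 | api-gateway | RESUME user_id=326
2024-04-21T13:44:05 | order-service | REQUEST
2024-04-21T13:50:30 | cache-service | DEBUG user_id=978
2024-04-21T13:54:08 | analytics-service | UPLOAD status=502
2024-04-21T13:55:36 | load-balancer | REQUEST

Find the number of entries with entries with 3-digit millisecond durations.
1

To find matching entries:

1. Pattern to match: entries with 3-digit millisecond durations
2. Scan each log entry for the pattern
3. Count matches: 1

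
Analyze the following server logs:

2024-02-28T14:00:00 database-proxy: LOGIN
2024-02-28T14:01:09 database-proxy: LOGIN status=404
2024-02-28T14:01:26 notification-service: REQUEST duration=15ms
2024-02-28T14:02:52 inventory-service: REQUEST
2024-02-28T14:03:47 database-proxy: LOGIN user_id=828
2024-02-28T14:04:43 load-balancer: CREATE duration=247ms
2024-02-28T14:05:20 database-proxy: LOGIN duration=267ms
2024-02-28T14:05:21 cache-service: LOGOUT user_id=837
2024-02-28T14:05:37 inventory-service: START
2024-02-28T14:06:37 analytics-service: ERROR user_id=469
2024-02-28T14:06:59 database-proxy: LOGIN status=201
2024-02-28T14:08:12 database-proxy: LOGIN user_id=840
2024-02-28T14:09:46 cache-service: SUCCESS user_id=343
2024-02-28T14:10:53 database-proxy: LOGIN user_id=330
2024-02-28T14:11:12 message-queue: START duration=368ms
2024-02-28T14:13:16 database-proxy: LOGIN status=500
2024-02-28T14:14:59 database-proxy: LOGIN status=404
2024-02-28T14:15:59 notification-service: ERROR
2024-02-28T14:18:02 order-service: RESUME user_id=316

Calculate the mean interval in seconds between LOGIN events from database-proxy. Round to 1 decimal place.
112.4

To calculate average interval:

1. Find all LOGIN events for database-proxy in order
2. Calculate time gaps between consecutive events
3. Compute mean of gaps: 899 / 8 = 112.4 seconds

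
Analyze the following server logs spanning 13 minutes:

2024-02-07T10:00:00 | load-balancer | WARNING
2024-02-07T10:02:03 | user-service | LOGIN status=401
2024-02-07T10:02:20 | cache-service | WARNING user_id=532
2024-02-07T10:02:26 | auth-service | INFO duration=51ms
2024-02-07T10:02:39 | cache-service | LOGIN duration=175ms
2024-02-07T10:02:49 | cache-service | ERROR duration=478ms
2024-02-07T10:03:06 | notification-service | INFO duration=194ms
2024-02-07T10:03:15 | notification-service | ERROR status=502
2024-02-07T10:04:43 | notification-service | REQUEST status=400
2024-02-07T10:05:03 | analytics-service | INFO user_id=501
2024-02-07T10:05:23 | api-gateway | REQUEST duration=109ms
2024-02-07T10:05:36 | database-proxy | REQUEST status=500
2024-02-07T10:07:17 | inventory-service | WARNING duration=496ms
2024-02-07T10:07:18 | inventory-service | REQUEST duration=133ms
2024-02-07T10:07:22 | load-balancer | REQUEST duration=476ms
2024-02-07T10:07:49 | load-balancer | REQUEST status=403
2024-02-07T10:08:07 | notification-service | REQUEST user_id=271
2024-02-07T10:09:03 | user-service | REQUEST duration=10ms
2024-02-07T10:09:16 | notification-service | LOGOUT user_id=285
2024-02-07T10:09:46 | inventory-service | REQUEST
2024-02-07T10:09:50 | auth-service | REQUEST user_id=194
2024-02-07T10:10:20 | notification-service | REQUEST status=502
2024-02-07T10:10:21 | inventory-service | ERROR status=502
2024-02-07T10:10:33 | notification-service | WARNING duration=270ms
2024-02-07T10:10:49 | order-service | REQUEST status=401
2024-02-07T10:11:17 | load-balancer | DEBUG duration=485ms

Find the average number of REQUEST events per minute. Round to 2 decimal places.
0.92

To calculate the rate:

1. Count total REQUEST events: 12
2. Total time period: 13 minutes
3. Rate = 12 / 13 = 0.92 events per minute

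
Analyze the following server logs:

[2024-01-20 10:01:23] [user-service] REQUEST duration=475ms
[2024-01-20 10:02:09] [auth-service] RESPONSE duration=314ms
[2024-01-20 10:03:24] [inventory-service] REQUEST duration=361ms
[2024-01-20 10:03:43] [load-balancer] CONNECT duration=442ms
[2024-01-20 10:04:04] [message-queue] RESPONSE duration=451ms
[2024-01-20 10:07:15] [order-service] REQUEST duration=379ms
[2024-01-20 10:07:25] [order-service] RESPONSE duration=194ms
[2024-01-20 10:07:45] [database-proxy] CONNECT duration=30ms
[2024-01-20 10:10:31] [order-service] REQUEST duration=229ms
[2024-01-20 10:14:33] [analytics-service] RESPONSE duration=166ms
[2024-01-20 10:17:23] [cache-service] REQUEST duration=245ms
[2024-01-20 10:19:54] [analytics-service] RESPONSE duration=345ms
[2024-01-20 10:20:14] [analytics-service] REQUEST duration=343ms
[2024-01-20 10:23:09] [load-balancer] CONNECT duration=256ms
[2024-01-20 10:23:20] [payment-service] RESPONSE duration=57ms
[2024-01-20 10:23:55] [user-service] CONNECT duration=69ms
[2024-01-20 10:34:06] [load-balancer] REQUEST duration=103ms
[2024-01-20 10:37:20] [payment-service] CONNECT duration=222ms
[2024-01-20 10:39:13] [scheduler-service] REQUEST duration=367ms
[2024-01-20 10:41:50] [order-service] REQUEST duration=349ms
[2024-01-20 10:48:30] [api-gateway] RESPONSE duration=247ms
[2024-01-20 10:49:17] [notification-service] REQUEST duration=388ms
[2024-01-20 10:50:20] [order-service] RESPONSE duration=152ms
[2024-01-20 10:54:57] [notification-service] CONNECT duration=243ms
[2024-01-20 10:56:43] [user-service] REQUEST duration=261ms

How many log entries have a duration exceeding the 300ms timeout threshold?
11

To count timeouts:

1. Threshold: 300ms
2. Extract duration from each log entry
3. Count entries where duration > 300
4. Timeout count: 11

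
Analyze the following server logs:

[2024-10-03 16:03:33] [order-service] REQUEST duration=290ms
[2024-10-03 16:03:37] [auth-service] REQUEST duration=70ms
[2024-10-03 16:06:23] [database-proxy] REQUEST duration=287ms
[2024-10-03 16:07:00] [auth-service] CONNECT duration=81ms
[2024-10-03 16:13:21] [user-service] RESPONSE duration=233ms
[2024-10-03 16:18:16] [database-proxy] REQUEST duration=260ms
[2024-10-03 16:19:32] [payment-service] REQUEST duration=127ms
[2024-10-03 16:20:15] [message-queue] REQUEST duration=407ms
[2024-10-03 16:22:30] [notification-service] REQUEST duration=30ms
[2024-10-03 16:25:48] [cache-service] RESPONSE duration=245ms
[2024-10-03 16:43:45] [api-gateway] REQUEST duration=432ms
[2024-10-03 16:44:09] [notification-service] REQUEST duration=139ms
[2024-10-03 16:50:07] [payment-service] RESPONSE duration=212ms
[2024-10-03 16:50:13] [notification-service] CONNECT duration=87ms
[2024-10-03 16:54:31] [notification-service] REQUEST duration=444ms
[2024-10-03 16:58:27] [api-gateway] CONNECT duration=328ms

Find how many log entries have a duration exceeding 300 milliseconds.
4

To count timeouts:

1. Threshold: 300ms
2. Extract duration from each log entry
3. Count entries where duration > 300
4. Timeout count: 4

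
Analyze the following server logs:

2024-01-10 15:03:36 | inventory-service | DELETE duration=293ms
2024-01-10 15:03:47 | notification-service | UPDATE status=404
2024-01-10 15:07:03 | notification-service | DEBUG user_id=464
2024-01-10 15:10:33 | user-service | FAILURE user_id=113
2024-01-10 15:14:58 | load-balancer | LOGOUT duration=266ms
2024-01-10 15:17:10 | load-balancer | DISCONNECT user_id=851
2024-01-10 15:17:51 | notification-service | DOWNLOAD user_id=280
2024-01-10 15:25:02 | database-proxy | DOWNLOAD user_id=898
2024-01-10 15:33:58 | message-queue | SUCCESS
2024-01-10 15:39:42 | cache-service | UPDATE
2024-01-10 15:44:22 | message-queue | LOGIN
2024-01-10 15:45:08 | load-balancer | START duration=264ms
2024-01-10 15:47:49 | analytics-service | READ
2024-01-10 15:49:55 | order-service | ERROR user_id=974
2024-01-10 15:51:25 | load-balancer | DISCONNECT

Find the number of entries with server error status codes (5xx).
0

To find matching entries:

1. Pattern to match: server error status codes (5xx)
2. Scan each log entry for the pattern
3. Count matches: 0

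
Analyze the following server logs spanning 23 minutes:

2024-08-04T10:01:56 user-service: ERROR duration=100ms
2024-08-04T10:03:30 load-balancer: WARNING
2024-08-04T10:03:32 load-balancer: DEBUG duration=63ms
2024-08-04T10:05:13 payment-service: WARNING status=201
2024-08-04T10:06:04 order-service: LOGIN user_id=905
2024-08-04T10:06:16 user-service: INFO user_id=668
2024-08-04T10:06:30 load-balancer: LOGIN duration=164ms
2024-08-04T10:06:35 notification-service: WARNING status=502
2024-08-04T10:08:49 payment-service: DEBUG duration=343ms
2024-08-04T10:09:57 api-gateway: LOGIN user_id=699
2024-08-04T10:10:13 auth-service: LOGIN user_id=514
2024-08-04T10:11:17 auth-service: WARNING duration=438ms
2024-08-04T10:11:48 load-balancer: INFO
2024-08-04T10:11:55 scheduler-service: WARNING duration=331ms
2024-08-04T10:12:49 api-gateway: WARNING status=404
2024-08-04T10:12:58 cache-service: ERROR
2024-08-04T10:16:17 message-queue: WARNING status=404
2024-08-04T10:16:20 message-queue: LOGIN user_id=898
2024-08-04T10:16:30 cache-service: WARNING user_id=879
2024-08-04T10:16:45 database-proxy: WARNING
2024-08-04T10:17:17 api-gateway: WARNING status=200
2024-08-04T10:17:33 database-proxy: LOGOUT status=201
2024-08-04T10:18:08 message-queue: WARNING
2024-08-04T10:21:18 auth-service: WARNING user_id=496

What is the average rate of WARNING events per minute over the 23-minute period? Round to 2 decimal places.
0.52

To calculate the rate:

1. Count total WARNING events: 12
2. Total time period: 23 minutes
3. Rate = 12 / 23 = 0.52 events per minute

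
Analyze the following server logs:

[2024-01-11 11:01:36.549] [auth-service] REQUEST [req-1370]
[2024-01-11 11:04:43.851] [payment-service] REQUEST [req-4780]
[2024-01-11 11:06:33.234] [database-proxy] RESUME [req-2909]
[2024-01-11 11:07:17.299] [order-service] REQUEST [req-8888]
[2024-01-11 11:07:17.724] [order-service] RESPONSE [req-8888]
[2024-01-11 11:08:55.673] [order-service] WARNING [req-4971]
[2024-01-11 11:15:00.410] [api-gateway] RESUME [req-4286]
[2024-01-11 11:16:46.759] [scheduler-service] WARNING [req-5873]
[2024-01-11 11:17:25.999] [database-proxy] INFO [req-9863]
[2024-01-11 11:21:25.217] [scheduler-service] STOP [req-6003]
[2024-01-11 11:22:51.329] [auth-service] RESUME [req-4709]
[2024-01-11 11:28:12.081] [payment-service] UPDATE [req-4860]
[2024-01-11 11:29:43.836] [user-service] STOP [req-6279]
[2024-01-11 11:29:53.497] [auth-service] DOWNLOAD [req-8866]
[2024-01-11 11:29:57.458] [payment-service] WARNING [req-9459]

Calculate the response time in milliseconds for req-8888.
425

To calculate latency:

1. Find REQUEST with id req-8888: 2024-01-11 11:07:17.299
2. Find RESPONSE with id req-8888: 2024-01-11 11:07:17.724
3. Latency: 2024-01-11 11:07:17.724 - 2024-01-11 11:07:17.299 = 425ms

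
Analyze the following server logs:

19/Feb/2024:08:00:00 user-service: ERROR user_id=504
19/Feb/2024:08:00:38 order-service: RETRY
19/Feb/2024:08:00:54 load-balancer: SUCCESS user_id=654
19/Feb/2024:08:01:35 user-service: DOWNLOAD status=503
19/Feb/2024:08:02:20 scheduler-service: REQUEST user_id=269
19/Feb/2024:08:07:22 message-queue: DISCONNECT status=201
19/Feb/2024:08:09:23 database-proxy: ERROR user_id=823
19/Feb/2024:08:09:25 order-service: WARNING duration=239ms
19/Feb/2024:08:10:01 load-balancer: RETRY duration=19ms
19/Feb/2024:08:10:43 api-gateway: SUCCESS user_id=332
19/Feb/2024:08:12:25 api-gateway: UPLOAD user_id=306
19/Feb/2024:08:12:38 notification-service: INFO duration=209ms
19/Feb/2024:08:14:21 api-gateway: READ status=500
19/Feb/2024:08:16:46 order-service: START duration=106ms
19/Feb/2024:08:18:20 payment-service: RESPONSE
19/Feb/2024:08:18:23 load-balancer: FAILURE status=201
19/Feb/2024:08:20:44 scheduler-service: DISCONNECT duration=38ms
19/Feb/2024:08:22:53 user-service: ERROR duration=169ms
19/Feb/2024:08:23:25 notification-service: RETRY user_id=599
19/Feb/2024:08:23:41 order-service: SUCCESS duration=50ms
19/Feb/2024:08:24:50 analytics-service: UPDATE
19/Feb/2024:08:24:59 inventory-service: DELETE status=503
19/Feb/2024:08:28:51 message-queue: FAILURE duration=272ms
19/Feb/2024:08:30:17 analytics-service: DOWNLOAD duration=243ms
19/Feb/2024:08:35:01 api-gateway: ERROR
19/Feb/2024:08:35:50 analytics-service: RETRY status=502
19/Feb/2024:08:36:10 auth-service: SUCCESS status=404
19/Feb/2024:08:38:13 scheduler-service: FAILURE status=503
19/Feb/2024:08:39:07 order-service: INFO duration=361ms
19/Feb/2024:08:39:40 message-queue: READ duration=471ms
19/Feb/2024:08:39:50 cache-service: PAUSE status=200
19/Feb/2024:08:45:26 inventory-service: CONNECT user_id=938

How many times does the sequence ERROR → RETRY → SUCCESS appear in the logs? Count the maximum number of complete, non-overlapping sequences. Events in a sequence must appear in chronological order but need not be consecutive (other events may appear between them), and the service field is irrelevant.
4

To count sequences:

1. Look for pattern: ERROR → RETRY → SUCCESS
2. Greedily scan the log in chronological order, matching each sequence element in turn (ignoring service)
3. Each time the full pattern completes, increment the count and restart matching from the next event
4. Complete non-overlapping sequences found: 4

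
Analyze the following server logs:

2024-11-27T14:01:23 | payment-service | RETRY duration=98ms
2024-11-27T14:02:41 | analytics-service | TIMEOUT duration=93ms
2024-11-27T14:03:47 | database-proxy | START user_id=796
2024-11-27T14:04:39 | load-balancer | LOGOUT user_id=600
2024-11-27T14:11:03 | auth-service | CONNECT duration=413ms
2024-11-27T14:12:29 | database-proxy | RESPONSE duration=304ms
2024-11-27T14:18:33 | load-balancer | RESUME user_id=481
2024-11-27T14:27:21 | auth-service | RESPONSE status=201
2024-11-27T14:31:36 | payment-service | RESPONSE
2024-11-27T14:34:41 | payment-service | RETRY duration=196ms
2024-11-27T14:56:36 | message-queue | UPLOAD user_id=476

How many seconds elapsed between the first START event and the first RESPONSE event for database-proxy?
522

To find the time between events:

1. Locate the first START event for database-proxy: 2024-11-27T14:03:47
2. Locate the first RESPONSE event for database-proxy: 2024-11-27T14:12:29
3. Calculate the difference: 2024-11-27T14:12:29 - 2024-11-27T14:03:47 = 522 seconds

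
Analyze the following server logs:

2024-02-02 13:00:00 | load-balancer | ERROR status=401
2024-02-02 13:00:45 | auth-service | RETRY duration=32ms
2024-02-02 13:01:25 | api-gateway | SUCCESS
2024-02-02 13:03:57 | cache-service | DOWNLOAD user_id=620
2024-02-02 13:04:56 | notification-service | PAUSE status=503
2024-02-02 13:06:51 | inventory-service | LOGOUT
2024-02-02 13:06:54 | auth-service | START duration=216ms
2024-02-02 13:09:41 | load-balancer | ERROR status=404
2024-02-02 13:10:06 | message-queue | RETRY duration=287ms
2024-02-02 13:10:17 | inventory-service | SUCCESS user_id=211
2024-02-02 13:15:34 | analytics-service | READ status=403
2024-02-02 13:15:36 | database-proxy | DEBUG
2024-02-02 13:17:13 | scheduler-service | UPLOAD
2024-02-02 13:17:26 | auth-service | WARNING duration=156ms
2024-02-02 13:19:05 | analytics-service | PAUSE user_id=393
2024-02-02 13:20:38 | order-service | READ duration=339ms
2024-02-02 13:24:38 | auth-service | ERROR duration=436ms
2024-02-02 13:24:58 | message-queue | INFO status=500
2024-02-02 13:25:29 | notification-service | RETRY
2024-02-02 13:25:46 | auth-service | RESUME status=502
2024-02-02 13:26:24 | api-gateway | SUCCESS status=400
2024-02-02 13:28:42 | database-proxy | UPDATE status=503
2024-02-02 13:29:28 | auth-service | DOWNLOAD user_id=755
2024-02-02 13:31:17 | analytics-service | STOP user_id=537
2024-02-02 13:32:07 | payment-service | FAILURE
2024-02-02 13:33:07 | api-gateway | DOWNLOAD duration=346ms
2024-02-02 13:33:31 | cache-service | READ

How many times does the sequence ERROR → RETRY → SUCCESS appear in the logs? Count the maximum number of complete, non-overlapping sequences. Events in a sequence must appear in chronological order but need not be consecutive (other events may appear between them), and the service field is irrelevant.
3

To count sequences:

1. Look for pattern: ERROR → RETRY → SUCCESS
2. Greedily scan the log in chronological order, matching each sequence element in turn (ignoring service)
3. Each time the full pattern completes, increment the count and restart matching from the next event
4. Complete non-overlapping sequences found: 3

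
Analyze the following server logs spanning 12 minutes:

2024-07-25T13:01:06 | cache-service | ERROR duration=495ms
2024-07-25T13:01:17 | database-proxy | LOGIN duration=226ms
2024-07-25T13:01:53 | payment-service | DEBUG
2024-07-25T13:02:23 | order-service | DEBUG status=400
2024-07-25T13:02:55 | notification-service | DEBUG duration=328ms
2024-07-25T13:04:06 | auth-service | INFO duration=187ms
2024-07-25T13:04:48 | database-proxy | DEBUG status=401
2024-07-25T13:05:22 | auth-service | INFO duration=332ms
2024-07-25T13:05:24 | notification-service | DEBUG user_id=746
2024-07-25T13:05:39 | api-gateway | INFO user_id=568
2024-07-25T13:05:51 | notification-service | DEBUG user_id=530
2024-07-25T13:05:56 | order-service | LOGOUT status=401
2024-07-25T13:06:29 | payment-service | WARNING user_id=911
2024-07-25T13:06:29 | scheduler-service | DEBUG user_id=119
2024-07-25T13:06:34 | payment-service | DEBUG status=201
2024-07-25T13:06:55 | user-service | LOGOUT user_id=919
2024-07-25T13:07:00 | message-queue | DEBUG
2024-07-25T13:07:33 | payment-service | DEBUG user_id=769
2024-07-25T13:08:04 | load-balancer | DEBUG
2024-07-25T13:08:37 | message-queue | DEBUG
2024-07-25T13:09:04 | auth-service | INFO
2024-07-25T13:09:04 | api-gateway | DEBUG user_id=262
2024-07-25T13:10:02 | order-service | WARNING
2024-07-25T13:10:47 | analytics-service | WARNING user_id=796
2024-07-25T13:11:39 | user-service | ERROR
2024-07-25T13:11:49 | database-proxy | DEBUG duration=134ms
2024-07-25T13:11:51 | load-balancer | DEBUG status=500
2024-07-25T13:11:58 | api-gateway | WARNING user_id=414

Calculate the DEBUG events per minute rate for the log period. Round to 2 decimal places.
1.25

To calculate the rate:

1. Count total DEBUG events: 15
2. Total time period: 12 minutes
3. Rate = 15 / 12 = 1.25 events per minute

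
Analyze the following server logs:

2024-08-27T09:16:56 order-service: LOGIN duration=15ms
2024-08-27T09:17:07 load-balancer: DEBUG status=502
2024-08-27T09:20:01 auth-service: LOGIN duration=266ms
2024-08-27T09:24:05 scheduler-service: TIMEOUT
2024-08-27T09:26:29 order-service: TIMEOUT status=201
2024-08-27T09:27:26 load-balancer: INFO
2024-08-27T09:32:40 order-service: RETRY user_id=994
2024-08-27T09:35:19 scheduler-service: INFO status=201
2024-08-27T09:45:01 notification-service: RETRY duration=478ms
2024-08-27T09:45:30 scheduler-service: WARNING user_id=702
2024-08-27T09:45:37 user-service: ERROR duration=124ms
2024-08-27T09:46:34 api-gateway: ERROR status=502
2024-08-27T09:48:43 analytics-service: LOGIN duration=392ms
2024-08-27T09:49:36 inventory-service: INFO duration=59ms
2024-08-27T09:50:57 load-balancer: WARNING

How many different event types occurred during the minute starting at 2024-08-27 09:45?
3

To count unique event types:

1. Filter events in the minute starting at 2024-08-27 09:45
2. Extract event types from matching entries
3. Count unique types: 3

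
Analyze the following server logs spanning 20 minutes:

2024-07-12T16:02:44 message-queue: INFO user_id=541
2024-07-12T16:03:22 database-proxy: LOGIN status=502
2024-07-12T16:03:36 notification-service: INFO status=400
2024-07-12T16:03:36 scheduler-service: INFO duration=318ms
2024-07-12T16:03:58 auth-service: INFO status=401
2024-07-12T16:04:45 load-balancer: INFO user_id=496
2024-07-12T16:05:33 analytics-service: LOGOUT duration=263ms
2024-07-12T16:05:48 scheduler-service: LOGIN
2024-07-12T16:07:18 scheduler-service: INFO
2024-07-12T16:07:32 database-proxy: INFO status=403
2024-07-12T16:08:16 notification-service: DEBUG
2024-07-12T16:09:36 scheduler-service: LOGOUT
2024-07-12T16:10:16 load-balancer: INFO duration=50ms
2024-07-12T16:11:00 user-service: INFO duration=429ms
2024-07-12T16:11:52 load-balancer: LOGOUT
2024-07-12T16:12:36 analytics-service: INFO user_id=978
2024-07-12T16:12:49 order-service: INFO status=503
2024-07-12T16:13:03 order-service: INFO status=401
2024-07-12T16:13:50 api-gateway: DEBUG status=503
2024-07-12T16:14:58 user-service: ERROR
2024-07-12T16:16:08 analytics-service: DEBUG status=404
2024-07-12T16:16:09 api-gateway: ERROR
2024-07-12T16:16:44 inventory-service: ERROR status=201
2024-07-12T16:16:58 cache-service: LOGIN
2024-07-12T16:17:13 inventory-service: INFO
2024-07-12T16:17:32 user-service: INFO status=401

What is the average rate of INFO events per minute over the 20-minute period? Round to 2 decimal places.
0.7

To calculate the rate:

1. Count total INFO events: 14
2. Total time period: 20 minutes
3. Rate = 14 / 20 = 0.7 events per minute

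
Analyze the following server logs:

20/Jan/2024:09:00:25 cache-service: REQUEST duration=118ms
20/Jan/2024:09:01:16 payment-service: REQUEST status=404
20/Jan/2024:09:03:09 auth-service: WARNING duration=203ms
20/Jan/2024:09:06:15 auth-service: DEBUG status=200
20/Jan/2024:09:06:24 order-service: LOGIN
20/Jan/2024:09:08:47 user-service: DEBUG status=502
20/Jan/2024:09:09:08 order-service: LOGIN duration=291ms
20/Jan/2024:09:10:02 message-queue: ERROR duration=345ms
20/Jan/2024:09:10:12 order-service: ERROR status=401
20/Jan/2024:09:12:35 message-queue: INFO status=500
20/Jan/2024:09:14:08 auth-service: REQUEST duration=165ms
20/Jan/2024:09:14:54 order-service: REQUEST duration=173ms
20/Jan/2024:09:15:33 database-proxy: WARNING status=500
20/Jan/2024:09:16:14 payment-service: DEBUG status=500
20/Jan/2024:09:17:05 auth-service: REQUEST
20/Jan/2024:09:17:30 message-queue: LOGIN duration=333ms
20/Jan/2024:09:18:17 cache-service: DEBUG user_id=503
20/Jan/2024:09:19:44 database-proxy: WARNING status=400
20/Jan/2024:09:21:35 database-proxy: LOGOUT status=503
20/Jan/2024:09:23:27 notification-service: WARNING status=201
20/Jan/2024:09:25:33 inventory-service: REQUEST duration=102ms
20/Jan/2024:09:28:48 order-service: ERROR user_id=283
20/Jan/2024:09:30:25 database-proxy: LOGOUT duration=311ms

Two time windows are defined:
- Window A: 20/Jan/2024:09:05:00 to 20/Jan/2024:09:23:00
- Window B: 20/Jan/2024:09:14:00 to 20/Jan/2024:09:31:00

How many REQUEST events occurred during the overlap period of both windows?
3

To find overlap events:

1. Window A: 20/Jan/2024:09:05:00 to 20/Jan/2024:09:23:00
2. Window B: 20/Jan/2024:09:14:00 to 20/Jan/2024:09:31:00
3. Overlap period: 20/Jan/2024:09:14:00 to 20/Jan/2024:09:23:00
4. Count REQUEST events in overlap: 3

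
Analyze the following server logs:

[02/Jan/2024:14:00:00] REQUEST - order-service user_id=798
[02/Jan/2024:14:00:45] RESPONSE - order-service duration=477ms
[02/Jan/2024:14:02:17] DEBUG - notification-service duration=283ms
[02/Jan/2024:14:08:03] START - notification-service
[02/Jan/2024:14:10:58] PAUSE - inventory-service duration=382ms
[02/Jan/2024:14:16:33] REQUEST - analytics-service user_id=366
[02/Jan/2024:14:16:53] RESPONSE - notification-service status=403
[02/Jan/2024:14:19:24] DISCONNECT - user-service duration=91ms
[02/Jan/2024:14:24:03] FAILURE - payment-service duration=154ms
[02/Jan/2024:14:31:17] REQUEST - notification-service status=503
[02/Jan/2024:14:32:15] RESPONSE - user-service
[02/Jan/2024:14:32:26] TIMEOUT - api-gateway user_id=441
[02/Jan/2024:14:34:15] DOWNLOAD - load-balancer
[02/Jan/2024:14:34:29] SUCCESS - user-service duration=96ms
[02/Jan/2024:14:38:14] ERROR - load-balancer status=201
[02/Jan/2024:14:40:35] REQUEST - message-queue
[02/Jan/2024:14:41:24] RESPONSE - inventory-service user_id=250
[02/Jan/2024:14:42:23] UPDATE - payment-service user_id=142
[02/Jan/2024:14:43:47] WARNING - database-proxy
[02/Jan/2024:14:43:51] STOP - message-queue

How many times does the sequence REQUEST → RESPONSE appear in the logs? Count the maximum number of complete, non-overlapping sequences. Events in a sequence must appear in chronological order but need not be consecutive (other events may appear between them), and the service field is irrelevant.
4

To count sequences:

1. Look for pattern: REQUEST → RESPONSE
2. Greedily scan the log in chronological order, matching each sequence element in turn (ignoring service)
3. Each time the full pattern completes, increment the count and restart matching from the next event
4. Complete non-overlapping sequences found: 4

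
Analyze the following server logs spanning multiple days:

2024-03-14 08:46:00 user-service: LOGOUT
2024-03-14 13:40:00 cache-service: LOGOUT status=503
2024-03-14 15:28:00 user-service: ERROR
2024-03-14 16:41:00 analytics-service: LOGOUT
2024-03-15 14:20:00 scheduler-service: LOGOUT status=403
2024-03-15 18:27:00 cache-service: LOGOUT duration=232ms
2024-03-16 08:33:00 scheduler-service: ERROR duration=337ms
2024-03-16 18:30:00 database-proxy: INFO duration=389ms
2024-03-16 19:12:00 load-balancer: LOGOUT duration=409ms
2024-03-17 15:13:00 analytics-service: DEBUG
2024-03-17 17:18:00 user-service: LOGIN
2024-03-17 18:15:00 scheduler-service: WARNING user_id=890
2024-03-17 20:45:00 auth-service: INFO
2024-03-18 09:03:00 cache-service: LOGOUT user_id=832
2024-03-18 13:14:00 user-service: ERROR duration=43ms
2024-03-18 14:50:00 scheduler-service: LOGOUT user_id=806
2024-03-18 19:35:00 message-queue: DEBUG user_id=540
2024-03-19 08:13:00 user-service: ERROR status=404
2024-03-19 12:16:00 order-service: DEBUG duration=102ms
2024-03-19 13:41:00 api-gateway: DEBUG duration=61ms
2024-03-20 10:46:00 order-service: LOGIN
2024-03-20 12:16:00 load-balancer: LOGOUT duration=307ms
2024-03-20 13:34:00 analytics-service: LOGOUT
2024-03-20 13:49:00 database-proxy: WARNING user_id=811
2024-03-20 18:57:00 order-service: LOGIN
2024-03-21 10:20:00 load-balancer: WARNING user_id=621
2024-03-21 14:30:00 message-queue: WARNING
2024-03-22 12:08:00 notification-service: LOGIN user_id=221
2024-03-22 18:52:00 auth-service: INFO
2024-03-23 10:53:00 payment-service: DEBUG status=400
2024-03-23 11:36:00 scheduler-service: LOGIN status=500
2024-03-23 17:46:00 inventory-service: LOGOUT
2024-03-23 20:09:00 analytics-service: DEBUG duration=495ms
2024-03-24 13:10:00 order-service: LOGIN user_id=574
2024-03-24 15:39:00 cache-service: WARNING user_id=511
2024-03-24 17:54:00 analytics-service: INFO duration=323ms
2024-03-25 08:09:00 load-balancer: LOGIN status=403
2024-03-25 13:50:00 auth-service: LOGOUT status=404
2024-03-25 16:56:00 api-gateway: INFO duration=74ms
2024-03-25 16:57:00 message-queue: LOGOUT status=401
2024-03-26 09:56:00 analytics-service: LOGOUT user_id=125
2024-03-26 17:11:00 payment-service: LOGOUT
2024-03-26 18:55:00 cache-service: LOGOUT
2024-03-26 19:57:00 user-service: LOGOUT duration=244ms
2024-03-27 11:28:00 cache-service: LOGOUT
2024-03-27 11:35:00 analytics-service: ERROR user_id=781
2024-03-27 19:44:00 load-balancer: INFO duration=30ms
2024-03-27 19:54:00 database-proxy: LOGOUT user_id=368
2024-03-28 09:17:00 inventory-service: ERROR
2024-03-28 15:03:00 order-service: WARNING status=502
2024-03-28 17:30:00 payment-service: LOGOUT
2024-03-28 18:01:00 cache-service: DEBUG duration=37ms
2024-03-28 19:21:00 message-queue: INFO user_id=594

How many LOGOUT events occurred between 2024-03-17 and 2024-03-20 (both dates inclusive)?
4

To filter by date range:

1. Date range: 2024-03-17 through 2024-03-20, both dates inclusive
2. Filter for LOGOUT events whose date falls in this range
3. Count matching events: 4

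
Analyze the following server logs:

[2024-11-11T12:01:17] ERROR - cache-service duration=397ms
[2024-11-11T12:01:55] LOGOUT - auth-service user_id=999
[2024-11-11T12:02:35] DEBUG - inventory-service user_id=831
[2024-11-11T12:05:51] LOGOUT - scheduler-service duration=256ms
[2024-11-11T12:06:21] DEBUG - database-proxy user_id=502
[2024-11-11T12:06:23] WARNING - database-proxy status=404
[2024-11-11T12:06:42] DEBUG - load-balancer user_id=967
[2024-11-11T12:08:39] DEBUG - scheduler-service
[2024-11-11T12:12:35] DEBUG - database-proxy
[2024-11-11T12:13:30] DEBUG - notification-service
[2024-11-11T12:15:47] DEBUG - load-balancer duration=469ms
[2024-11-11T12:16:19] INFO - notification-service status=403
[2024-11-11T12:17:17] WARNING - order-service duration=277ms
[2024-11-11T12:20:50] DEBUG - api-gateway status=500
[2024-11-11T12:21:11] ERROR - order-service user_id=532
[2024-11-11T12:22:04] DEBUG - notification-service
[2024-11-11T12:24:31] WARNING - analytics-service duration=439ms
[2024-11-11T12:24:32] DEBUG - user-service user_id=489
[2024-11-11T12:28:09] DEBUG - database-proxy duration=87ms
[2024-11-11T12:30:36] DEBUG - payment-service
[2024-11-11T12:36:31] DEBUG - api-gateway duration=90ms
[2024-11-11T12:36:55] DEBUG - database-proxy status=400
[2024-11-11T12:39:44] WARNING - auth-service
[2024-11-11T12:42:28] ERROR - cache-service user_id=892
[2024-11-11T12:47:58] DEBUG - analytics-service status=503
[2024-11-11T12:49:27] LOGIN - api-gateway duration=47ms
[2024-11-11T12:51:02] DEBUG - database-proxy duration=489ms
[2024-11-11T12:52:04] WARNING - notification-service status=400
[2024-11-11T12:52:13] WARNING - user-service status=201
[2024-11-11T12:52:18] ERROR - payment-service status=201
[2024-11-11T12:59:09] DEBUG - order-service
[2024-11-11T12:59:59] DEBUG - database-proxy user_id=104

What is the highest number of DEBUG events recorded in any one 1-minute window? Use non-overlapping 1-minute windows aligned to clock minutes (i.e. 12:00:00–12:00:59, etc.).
2

To find the burst window:

1. Divide the log period into non-overlapping 1-minute windows starting at 12:00
2. Count DEBUG events in each window
3. Find the window with maximum count
4. Maximum events in a window: 2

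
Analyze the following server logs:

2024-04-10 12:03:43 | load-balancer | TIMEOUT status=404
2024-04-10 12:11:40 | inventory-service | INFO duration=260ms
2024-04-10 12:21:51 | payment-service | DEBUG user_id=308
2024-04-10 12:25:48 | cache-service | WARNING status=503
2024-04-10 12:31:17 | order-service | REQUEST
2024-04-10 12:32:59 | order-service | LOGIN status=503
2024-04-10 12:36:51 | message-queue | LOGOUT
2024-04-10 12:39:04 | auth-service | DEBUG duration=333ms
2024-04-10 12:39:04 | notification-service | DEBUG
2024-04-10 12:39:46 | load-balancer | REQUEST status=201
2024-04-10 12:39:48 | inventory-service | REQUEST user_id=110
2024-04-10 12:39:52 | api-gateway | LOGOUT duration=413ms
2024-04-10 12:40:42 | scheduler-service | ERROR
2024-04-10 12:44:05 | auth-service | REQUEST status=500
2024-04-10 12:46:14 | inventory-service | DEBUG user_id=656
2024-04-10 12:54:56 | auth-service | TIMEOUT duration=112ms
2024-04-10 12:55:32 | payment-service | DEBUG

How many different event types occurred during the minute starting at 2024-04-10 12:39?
3

To count unique event types:

1. Filter events in the minute starting at 2024-04-10 12:39
2. Extract event types from matching entries
3. Count unique types: 3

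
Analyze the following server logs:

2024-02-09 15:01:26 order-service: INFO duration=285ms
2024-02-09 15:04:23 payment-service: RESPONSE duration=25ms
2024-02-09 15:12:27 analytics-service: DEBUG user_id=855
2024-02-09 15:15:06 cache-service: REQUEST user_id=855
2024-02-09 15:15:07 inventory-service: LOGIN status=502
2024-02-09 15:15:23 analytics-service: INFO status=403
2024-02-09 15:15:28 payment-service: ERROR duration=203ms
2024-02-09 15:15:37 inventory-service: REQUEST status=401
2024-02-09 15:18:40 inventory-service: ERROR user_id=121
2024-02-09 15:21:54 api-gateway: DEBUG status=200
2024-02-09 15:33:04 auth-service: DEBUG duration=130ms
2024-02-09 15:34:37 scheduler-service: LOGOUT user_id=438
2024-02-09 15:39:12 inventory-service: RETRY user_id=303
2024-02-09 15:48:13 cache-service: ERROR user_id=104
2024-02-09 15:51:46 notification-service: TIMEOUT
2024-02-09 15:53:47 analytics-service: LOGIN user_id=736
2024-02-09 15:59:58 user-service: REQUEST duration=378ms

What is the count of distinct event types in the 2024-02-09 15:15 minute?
4

To count unique event types:

1. Filter events in the minute starting at 2024-02-09 15:15
2. Extract event types from matching entries
3. Count unique types: 4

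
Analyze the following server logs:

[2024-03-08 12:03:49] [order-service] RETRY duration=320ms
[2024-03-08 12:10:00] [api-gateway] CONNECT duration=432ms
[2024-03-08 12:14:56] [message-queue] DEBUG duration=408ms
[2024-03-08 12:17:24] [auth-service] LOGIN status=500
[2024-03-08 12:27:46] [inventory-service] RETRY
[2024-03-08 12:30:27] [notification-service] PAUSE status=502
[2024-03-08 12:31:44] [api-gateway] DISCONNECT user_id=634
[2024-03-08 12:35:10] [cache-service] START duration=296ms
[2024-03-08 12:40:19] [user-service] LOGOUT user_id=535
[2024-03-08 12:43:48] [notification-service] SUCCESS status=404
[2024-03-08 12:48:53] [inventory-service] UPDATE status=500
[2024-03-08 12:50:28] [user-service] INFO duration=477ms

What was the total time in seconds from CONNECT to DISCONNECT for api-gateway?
1304

To calculate state duration:

1. Find CONNECT event for api-gateway: 2024-03-08 12:10:00
2. Find DISCONNECT event for api-gateway: 2024-03-08 12:31:44
3. Calculate duration: 2024-03-08 12:31:44 - 2024-03-08 12:10:00 = 1304 seconds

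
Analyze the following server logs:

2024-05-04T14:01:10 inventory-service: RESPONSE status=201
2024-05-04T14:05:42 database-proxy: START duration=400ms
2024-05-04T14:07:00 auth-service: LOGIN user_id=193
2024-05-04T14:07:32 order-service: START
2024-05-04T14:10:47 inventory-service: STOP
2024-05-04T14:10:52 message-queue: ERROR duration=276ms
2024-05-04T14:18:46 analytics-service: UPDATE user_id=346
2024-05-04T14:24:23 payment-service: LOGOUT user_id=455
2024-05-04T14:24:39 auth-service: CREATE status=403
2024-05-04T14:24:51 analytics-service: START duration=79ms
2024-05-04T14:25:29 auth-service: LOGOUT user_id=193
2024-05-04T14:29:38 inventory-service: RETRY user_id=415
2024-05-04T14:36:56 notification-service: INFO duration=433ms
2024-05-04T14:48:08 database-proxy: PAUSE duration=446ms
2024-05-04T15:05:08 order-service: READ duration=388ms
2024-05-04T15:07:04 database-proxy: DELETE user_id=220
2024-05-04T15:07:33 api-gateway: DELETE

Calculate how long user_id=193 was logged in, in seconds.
1109

To calculate session duration:

1. Find LOGIN event for user_id=193: 2024-05-04T14:07:00
2. Find LOGOUT event for user_id=193: 2024-05-04T14:25:29
3. Session duration: 2024-05-04T14:25:29 - 2024-05-04T14:07:00 = 1109 seconds (18 minutes)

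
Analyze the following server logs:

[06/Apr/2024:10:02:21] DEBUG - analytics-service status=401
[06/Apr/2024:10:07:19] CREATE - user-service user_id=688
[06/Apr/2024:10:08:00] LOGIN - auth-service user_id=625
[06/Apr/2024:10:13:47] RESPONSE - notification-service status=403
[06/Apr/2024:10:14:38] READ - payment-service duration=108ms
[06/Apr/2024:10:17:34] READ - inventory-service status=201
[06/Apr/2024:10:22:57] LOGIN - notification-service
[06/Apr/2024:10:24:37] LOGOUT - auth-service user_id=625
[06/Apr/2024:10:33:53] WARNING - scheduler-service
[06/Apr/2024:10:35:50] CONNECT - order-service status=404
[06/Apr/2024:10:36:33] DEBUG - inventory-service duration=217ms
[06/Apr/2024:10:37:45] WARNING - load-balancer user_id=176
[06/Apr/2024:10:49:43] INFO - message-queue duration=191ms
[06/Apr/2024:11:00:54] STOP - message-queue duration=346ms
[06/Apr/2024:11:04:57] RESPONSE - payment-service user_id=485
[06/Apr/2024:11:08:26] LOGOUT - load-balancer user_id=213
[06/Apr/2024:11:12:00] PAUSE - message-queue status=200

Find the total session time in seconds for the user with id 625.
997

To calculate session duration:

1. Find LOGIN event for user_id=625: 06/Apr/2024:10:08:00
2. Find LOGOUT event for user_id=625: 06/Apr/2024:10:24:37
3. Session duration: 06/Apr/2024:10:24:37 - 06/Apr/2024:10:08:00 = 997 seconds (16 minutes)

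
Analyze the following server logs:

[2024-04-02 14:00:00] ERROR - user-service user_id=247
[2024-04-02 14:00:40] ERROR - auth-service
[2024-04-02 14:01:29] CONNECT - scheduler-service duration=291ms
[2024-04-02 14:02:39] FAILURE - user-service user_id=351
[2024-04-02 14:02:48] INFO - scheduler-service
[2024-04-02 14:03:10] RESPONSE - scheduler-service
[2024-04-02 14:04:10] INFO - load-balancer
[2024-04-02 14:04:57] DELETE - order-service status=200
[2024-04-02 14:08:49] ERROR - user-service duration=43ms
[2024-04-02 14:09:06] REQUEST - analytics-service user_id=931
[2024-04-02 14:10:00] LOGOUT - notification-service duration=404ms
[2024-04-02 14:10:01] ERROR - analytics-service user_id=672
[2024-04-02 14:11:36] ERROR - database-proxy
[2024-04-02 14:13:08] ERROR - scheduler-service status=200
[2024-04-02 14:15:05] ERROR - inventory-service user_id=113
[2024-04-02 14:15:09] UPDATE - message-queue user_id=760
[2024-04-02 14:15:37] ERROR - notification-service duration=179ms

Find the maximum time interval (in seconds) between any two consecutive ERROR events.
489

To find the longest gap:

1. Extract all ERROR events in chronological order
2. Calculate time differences between consecutive events
3. Find the maximum difference
4. Longest gap: 489 seconds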